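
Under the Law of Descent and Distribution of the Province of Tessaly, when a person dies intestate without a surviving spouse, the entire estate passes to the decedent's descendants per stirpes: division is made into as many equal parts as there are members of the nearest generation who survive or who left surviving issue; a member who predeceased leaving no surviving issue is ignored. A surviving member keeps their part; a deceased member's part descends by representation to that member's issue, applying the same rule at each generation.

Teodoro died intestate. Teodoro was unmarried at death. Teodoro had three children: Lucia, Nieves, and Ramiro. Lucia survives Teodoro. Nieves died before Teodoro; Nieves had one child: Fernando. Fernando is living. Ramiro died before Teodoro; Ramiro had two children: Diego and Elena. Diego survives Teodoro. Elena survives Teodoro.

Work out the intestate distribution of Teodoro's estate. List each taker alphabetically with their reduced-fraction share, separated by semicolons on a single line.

There is no surviving spouse, so the entire estate passes to Teodoro's descendants per stirpes.
The estate is divided into 3 equal shares of 1/3 among Lucia, Nieves, Ramiro.
Lucia is living and takes 1/3.
Nieves predeceased; the 1/3 allotted to Nieves's branch passes to Nieves's issue by representation.
Fernando is the sole taker at this level and receives the full 1/3.
Ramiro predeceased; the 1/3 allotted to Ramiro's branch passes to Ramiro's issue by representation.
The 1/3 is divided into 2 equal shares of 1/6 among Diego, Elena.
Diego is living and takes 1/6.
Elena is living and takes 1/6.

Diego 1/6; Elena 1/6; Fernando 1/3; Lucia 1/3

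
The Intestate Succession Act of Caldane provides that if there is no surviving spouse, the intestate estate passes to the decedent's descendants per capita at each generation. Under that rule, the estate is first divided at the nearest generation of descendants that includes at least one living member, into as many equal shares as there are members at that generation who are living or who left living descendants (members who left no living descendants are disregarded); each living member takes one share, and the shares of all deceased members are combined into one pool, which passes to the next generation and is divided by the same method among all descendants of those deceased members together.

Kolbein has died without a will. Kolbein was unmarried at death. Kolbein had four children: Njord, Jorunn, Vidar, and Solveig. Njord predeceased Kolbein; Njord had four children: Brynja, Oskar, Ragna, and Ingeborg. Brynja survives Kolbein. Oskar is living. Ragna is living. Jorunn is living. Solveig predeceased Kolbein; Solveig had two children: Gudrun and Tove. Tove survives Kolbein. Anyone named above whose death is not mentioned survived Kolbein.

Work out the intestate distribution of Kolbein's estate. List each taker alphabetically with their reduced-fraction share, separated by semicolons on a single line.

Brynja 1/12; Gudrun 1/12; Ingeborg 1/12; Jorunn 1/4; Oskar 1/12; Ragna 1/12; Tove 1/12; Vidar 1/4

There is no surviving spouse, so the entire estate passes to Kolbein's descendants per capita at each generation.
At generation 1 (Njord, Jorunn, Vidar, Solveig) there are 4 shares of (1)/4 = 1/4 each.
Living: Jorunn and Vidar — each takes 1/4.
Deceased: Njord and Solveig. Their combined 1/2 is pooled and carried to generation 2.
At generation 2 (Brynja, Oskar, Ragna, Ingeborg, Gudrun, Tove) there are 6 shares of (1/2)/6 = 1/12 each.
Living: Brynja, Oskar, Ragna, Ingeborg, Gudrun, and Tove — each takes 1/12.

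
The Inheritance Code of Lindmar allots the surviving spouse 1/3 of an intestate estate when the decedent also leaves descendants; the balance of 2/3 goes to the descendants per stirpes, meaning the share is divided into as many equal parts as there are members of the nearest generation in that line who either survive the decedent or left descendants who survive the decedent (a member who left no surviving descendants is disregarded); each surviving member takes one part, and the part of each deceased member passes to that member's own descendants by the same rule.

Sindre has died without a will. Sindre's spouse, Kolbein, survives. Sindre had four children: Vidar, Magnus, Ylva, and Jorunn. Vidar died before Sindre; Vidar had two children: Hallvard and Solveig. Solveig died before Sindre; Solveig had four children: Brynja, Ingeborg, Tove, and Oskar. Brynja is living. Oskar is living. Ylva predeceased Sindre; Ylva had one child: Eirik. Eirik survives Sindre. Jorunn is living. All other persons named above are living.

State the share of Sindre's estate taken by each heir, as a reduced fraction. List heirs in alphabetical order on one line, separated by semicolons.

Kolbein, as surviving spouse, takes 1/3.
The remaining 2/3 passes to Sindre's descendants per stirpes.
The 2/3 is divided into 4 equal shares of 1/6 among Vidar, Magnus, Ylva, Jorunn.
Vidar predeceased; the 1/6 allotted to Vidar's branch passes to Vidar's issue by representation.
The 1/6 is divided into 2 equal shares of 1/12 among Hallvard, Solveig.
Hallvard is living and takes 1/12.
Solveig predeceased; the 1/12 allotted to Solveig's branch passes to Solveig's issue by representation.
The 1/12 is divided into 4 equal shares of 1/48 among Brynja, Ingeborg, Tove, Oskar.
Brynja is living and takes 1/48.
Ingeborg is living and takes 1/48.
Tove is living and takes 1/48.
Oskar is living and takes 1/48.
Magnus is living and takes 1/6.
Ylva predeceased; the 1/6 allotted to Ylva's branch passes to Ylva's issue by representation.
Eirik is the sole taker at this level and receives the full 1/6.
Jorunn is living and takes 1/6.

Brynja 1/48; Eirik 1/6; Hallvard 1/12; Ingeborg 1/48; Jorunn 1/6; Kolbein 1/3; Magnus 1/6; Oskar 1/48; Tove 1/48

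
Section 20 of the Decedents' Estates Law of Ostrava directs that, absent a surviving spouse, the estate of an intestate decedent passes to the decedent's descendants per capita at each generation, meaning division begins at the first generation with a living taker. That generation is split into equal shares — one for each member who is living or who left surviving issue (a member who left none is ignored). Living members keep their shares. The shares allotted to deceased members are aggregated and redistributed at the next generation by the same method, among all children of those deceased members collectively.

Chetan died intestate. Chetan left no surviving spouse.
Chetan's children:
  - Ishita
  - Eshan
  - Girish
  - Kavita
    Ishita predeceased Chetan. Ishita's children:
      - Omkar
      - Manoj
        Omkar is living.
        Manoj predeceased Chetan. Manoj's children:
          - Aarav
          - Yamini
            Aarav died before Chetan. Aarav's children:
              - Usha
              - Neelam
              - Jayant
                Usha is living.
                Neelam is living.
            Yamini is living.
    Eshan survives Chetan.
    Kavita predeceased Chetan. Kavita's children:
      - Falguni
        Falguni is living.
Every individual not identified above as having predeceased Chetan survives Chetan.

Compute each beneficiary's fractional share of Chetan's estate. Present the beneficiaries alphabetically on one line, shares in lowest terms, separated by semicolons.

Eshan 1/4; Falguni 1/6; Girish 1/4; Jayant 1/36; Neelam 1/36; Omkar 1/6; Usha 1/36; Yamini 1/12

There is no surviving spouse, so the entire estate passes to Chetan's descendants per capita at each generation.
At generation 1 (Ishita, Eshan, Girish, Kavita) there are 4 shares of (1)/4 = 1/4 each.
Living: Eshan and Girish — each takes 1/4.
Deceased: Ishita and Kavita. Their combined 1/2 is pooled and carried to generation 2.
At generation 2 (Omkar, Manoj, Falguni) there are 3 shares of (1/2)/3 = 1/6 each.
Living: Omkar and Falguni — each takes 1/6.
Deceased: Manoj. That 1/6 share is carried to generation 3.
At generation 3 (Aarav, Yamini) there are 2 shares of (1/6)/2 = 1/12 each.
Living: Yamini — each takes 1/12.
Deceased: Aarav. That 1/12 share is carried to generation 4.
At generation 4 (Usha, Neelam, Jayant) there are 3 shares of (1/12)/3 = 1/36 each.
Living: Usha, Neelam, and Jayant — each takes 1/36.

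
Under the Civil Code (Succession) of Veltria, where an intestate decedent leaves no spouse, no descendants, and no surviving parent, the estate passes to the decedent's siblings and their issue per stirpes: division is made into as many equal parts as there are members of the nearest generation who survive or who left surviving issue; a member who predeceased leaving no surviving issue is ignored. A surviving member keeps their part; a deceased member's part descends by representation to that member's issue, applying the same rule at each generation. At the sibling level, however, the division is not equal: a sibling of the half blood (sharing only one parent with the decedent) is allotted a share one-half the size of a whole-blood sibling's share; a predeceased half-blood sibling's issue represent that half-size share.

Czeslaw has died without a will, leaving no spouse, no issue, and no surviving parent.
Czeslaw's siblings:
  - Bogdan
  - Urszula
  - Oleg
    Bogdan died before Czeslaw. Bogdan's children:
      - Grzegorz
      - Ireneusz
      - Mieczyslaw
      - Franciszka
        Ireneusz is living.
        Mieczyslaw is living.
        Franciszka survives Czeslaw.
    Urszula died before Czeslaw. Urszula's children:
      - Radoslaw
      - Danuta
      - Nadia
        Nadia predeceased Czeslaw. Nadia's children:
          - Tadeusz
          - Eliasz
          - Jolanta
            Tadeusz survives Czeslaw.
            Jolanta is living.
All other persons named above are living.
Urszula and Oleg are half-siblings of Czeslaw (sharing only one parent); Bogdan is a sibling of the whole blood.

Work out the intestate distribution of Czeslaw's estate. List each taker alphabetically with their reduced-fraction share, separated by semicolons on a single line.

No spouse, descendants, or parent survives, so the estate passes to Czeslaw's siblings per stirpes.
Half-blood siblings count for one-half the weight of whole-blood siblings at the initial division.
Dividing 1 in proportion to weights (total weight 2): Bogdan (weight 1) → 1/2; Urszula (weight 1/2) → 1/4; Oleg (weight 1/2) → 1/4.
Bogdan predeceased; the 1/2 allotted to Bogdan's branch passes to Bogdan's issue by representation.
The 1/2 is divided into 4 equal shares of 1/8 among Grzegorz, Ireneusz, Mieczyslaw, Franciszka.
Grzegorz is living and takes 1/8.
Ireneusz is living and takes 1/8.
Mieczyslaw is living and takes 1/8.
Franciszka is living and takes 1/8.
Urszula predeceased; the 1/4 allotted to Urszula's branch passes to Urszula's issue by representation.
The 1/4 is divided into 3 equal shares of 1/12 among Radoslaw, Danuta, Nadia.
Radoslaw is living and takes 1/12.
Danuta is living and takes 1/12.
Nadia predeceased; the 1/12 allotted to Nadia's branch passes to Nadia's issue by representation.
The 1/12 is divided into 3 equal shares of 1/36 among Tadeusz, Eliasz, Jolanta.
Tadeusz is living and takes 1/36.
Eliasz is living and takes 1/36.
Jolanta is living and takes 1/36.
Oleg is living and takes 1/4.

Danuta 1/12; Eliasz 1/36; Franciszka 1/8; Grzegorz 1/8; Ireneusz 1/8; Jolanta 1/36; Mieczyslaw 1/8; Oleg 1/4; Radoslaw 1/12; Tadeusz 1/36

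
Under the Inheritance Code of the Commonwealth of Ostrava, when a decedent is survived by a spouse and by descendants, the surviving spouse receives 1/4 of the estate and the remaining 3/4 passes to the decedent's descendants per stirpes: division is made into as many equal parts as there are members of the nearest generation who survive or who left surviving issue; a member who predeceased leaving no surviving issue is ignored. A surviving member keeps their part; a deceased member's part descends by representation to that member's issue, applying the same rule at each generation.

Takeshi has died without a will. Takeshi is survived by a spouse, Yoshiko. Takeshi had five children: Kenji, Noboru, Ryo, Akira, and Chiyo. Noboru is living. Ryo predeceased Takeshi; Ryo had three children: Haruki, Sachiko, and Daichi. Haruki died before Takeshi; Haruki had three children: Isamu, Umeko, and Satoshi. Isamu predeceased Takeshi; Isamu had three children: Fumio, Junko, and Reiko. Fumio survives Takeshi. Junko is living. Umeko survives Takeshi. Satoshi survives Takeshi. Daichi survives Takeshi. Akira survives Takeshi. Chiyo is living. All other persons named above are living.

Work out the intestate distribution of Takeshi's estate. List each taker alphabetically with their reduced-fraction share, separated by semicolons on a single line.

Yoshiko, as surviving spouse, takes 1/4.
The remaining 3/4 passes to Takeshi's descendants per stirpes.
The 3/4 is divided into 5 equal shares of 3/20 among Kenji, Noboru, Ryo, Akira, Chiyo.
Kenji is living and takes 3/20.
Noboru is living and takes 3/20.
Ryo predeceased; the 3/20 allotted to Ryo's branch passes to Ryo's issue by representation.
The 3/20 is divided into 3 equal shares of 1/20 among Haruki, Sachiko, Daichi.
Haruki predeceased; the 1/20 allotted to Haruki's branch passes to Haruki's issue by representation.
The 1/20 is divided into 3 equal shares of 1/60 among Isamu, Umeko, Satoshi.
Isamu predeceased; the 1/60 allotted to Isamu's branch passes to Isamu's issue by representation.
The 1/60 is divided into 3 equal shares of 1/180 among Fumio, Junko, Reiko.
Fumio is living and takes 1/180.
Junko is living and takes 1/180.
Reiko is living and takes 1/180.
Umeko is living and takes 1/60.
Satoshi is living and takes 1/60.
Sachiko is living and takes 1/20.
Daichi is living and takes 1/20.
Akira is living and takes 3/20.
Chiyo is living and takes 3/20.

Akira 3/20; Chiyo 3/20; Daichi 1/20; Fumio 1/180; Junko 1/180; Kenji 3/20; Noboru 3/20; Reiko 1/180; Sachiko 1/20; Satoshi 1/60; Umeko 1/60; Yoshiko 1/4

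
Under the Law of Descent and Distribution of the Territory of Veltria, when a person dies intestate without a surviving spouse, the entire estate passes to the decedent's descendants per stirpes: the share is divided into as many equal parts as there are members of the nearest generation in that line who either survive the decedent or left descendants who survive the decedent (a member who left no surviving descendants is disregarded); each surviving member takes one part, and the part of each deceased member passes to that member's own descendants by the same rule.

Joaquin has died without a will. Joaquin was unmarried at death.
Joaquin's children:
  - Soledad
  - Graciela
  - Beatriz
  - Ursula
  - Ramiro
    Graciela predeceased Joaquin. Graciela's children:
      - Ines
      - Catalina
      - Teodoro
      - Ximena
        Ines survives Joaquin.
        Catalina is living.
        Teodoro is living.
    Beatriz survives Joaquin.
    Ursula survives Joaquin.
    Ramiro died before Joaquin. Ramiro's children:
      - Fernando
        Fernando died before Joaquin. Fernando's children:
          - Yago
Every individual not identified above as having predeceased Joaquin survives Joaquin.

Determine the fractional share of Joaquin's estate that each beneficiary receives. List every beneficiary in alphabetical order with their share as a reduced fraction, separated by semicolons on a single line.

Beatriz 1/5; Catalina 1/20; Ines 1/20; Soledad 1/5; Teodoro 1/20; Ursula 1/5; Ximena 1/20; Yago 1/5

There is no surviving spouse, so the entire estate passes to Joaquin's descendants per stirpes.
The estate is divided into 5 equal shares of 1/5 among Soledad, Graciela, Beatriz, Ursula, Ramiro.
Soledad is living and takes 1/5.
Graciela predeceased; the 1/5 allotted to Graciela's branch passes to Graciela's issue by representation.
The 1/5 is divided into 4 equal shares of 1/20 among Ines, Catalina, Teodoro, Ximena.
Ines is living and takes 1/20.
Catalina is living and takes 1/20.
Teodoro is living and takes 1/20.
Ximena is living and takes 1/20.
Beatriz is living and takes 1/5.
Ursula is living and takes 1/5.
Ramiro predeceased; the 1/5 allotted to Ramiro's branch passes to Ramiro's issue by representation.
Fernando's line is the sole branch at this level, so the full 1/5 passes to Fernando's issue by representation.
Yago is the sole taker at this level and receives the full 1/5.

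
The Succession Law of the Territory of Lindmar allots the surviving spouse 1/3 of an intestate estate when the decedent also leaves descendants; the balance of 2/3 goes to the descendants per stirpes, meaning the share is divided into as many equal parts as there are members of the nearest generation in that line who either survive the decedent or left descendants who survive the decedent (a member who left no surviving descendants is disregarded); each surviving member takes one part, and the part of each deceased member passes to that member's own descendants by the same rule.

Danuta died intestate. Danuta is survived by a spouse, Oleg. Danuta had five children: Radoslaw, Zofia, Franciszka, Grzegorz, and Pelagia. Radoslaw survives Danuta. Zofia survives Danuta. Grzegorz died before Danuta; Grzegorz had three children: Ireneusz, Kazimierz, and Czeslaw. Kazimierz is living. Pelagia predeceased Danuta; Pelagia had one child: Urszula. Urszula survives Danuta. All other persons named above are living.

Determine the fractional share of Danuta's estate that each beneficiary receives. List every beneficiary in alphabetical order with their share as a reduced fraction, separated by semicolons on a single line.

Oleg, as surviving spouse, takes 1/3.
The remaining 2/3 passes to Danuta's descendants per stirpes.
The 2/3 is divided into 5 equal shares of 2/15 among Radoslaw, Zofia, Franciszka, Grzegorz, Pelagia.
Radoslaw is living and takes 2/15.
Zofia is living and takes 2/15.
Franciszka is living and takes 2/15.
Grzegorz predeceased; the 2/15 allotted to Grzegorz's branch passes to Grzegorz's issue by representation.
The 2/15 is divided into 3 equal shares of 2/45 among Ireneusz, Kazimierz, Czeslaw.
Ireneusz is living and takes 2/45.
Kazimierz is living and takes 2/45.
Czeslaw is living and takes 2/45.
Pelagia predeceased; the 2/15 allotted to Pelagia's branch passes to Pelagia's issue by representation.
Urszula is the sole taker at this level and receives the full 2/15.

Czeslaw 2/45; Franciszka 2/15; Ireneusz 2/45; Kazimierz 2/45; Oleg 1/3; Radoslaw 2/15; Urszula 2/15; Zofia 2/15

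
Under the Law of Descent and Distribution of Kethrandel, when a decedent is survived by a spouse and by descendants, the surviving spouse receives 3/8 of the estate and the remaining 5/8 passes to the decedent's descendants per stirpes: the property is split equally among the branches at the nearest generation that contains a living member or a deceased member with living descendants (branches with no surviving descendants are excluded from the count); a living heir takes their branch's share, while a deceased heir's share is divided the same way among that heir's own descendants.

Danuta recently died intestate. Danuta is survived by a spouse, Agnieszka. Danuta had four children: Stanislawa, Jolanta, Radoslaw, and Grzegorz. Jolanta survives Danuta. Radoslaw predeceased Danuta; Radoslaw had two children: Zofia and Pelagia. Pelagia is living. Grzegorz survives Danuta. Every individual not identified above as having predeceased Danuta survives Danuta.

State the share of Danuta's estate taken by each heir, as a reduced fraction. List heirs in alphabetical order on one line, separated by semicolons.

Agnieszka 3/8; Grzegorz 5/32; Jolanta 5/32; Pelagia 5/64; Stanislawa 5/32; Zofia 5/64

Agnieszka, as surviving spouse, takes 3/8.
The remaining 5/8 passes to Danuta's descendants per stirpes.
The 5/8 is divided into 4 equal shares of 5/32 among Stanislawa, Jolanta, Radoslaw, Grzegorz.
Stanislawa is living and takes 5/32.
Jolanta is living and takes 5/32.
Radoslaw predeceased; the 5/32 allotted to Radoslaw's branch passes to Radoslaw's issue by representation.
The 5/32 is divided into 2 equal shares of 5/64 among Zofia, Pelagia.
Zofia is living and takes 5/64.
Pelagia is living and takes 5/64.
Grzegorz is living and takes 5/32.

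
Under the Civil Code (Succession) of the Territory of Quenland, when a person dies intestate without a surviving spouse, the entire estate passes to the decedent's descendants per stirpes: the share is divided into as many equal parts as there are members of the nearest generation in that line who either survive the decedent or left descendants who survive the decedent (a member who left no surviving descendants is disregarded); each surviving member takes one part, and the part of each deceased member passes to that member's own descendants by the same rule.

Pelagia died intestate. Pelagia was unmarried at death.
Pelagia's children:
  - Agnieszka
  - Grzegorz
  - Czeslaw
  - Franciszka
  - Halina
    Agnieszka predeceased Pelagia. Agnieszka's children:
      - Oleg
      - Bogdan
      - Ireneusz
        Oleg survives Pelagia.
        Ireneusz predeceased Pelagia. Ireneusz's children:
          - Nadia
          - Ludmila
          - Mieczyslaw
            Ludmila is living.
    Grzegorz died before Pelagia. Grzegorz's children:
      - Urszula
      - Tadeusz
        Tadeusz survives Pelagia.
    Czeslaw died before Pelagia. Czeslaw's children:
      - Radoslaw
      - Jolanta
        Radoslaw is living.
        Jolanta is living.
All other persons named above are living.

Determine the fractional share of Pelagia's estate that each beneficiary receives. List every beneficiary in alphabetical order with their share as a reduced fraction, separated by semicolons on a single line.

Bogdan 1/15; Franciszka 1/5; Halina 1/5; Jolanta 1/10; Ludmila 1/45; Mieczyslaw 1/45; Nadia 1/45; Oleg 1/15; Radoslaw 1/10; Tadeusz 1/10; Urszula 1/10

There is no surviving spouse, so the entire estate passes to Pelagia's descendants per stirpes.
The estate is divided into 5 equal shares of 1/5 among Agnieszka, Grzegorz, Czeslaw, Franciszka, Halina.
Agnieszka predeceased; the 1/5 allotted to Agnieszka's branch passes to Agnieszka's issue by representation.
The 1/5 is divided into 3 equal shares of 1/15 among Oleg, Bogdan, Ireneusz.
Oleg is living and takes 1/15.
Bogdan is living and takes 1/15.
Ireneusz predeceased; the 1/15 allotted to Ireneusz's branch passes to Ireneusz's issue by representation.
The 1/15 is divided into 3 equal shares of 1/45 among Nadia, Ludmila, Mieczyslaw.
Nadia is living and takes 1/45.
Ludmila is living and takes 1/45.
Mieczyslaw is living and takes 1/45.
Grzegorz predeceased; the 1/5 allotted to Grzegorz's branch passes to Grzegorz's issue by representation.
The 1/5 is divided into 2 equal shares of 1/10 among Urszula, Tadeusz.
Urszula is living and takes 1/10.
Tadeusz is living and takes 1/10.
Czeslaw predeceased; the 1/5 allotted to Czeslaw's branch passes to Czeslaw's issue by representation.
The 1/5 is divided into 2 equal shares of 1/10 among Radoslaw, Jolanta.
Radoslaw is living and takes 1/10.
Jolanta is living and takes 1/10.
Franciszka is living and takes 1/5.
Halina is living and takes 1/5.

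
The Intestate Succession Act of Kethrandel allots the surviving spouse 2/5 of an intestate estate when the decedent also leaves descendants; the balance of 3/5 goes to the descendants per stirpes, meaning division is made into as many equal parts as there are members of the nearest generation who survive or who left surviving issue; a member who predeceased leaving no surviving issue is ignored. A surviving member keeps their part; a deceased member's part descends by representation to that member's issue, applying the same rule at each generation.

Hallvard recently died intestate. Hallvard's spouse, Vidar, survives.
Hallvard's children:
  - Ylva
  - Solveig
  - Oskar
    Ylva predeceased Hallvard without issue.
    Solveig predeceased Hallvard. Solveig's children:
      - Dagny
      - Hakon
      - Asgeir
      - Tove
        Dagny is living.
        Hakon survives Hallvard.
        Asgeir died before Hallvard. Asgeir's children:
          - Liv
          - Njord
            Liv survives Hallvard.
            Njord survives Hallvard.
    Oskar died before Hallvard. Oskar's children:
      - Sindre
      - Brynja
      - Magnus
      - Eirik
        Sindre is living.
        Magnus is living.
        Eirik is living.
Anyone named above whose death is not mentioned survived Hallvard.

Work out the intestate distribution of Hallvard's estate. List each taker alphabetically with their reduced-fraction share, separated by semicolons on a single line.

Vidar, as surviving spouse, takes 2/5.
The remaining 3/5 passes to Hallvard's descendants per stirpes.
Ylva left no surviving issue, so that branch lapses and is disregarded.
The 3/5 is divided into 2 equal shares of 3/10 among Solveig, Oskar.
Solveig predeceased; the 3/10 allotted to Solveig's branch passes to Solveig's issue by representation.
The 3/10 is divided into 4 equal shares of 3/40 among Dagny, Hakon, Asgeir, Tove.
Dagny is living and takes 3/40.
Hakon is living and takes 3/40.
Asgeir predeceased; the 3/40 allotted to Asgeir's branch passes to Asgeir's issue by representation.
The 3/40 is divided into 2 equal shares of 3/80 among Liv, Njord.
Liv is living and takes 3/80.
Njord is living and takes 3/80.
Tove is living and takes 3/40.
Oskar predeceased; the 3/10 allotted to Oskar's branch passes to Oskar's issue by representation.
The 3/10 is divided into 4 equal shares of 3/40 among Sindre, Brynja, Magnus, Eirik.
Sindre is living and takes 3/40.
Brynja is living and takes 3/40.
Magnus is living and takes 3/40.
Eirik is living and takes 3/40.

Brynja 3/40; Dagny 3/40; Eirik 3/40; Hakon 3/40; Liv 3/80; Magnus 3/40; Njord 3/80; Sindre 3/40; Tove 3/40; Vidar 2/5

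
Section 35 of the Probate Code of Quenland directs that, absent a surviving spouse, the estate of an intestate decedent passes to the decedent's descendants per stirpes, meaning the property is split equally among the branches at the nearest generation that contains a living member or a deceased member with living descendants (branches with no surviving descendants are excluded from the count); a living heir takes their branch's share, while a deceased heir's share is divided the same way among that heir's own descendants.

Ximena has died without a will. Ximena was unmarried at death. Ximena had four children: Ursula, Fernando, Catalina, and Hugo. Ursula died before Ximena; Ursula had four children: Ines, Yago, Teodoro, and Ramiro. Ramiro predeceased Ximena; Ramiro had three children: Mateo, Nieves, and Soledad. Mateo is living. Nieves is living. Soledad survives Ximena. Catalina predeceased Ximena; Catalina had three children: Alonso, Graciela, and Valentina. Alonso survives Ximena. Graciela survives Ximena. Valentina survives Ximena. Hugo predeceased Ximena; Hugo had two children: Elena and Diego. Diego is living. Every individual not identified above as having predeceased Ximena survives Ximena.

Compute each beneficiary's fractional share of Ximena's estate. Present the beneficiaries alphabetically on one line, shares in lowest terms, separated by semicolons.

Alonso 1/12; Diego 1/8; Elena 1/8; Fernando 1/4; Graciela 1/12; Ines 1/16; Mateo 1/48; Nieves 1/48; Soledad 1/48; Teodoro 1/16; Valentina 1/12; Yago 1/16

There is no surviving spouse, so the entire estate passes to Ximena's descendants per stirpes.
The estate is divided into 4 equal shares of 1/4 among Ursula, Fernando, Catalina, Hugo.
Ursula predeceased; the 1/4 allotted to Ursula's branch passes to Ursula's issue by representation.
The 1/4 is divided into 4 equal shares of 1/16 among Ines, Yago, Teodoro, Ramiro.
Ines is living and takes 1/16.
Yago is living and takes 1/16.
Teodoro is living and takes 1/16.
Ramiro predeceased; the 1/16 allotted to Ramiro's branch passes to Ramiro's issue by representation.
The 1/16 is divided into 3 equal shares of 1/48 among Mateo, Nieves, Soledad.
Mateo is living and takes 1/48.
Nieves is living and takes 1/48.
Soledad is living and takes 1/48.
Fernando is living and takes 1/4.
Catalina predeceased; the 1/4 allotted to Catalina's branch passes to Catalina's issue by representation.
The 1/4 is divided into 3 equal shares of 1/12 among Alonso, Graciela, Valentina.
Alonso is living and takes 1/12.
Graciela is living and takes 1/12.
Valentina is living and takes 1/12.
Hugo predeceased; the 1/4 allotted to Hugo's branch passes to Hugo's issue by representation.
The 1/4 is divided into 2 equal shares of 1/8 among Elena, Diego.
Elena is living and takes 1/8.
Diego is living and takes 1/8.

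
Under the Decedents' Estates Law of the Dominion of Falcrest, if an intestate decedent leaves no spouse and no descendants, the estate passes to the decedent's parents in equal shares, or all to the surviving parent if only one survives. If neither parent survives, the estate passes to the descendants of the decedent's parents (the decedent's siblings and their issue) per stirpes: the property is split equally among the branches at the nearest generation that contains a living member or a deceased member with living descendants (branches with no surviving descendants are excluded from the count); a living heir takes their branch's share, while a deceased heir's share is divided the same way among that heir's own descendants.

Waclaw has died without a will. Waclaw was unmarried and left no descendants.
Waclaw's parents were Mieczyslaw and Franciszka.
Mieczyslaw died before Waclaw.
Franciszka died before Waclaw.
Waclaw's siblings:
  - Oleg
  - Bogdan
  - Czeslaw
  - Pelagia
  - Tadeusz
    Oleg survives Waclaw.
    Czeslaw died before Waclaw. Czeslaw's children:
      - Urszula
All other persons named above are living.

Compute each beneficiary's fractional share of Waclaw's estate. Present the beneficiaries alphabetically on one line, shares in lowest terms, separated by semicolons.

Bogdan 1/5; Oleg 1/5; Pelagia 1/5; Tadeusz 1/5; Urszula 1/5

Neither parent survives and there are no descendants, so the estate passes to Waclaw's siblings and their issue per stirpes.
The estate is divided into 5 equal shares of 1/5 among Oleg, Bogdan, Czeslaw, Pelagia, Tadeusz.
Oleg is living and takes 1/5.
Bogdan is living and takes 1/5.
Czeslaw predeceased; the 1/5 allotted to Czeslaw's branch passes to Czeslaw's issue by representation.
Urszula is the sole taker at this level and receives the full 1/5.
Pelagia is living and takes 1/5.
Tadeusz is living and takes 1/5.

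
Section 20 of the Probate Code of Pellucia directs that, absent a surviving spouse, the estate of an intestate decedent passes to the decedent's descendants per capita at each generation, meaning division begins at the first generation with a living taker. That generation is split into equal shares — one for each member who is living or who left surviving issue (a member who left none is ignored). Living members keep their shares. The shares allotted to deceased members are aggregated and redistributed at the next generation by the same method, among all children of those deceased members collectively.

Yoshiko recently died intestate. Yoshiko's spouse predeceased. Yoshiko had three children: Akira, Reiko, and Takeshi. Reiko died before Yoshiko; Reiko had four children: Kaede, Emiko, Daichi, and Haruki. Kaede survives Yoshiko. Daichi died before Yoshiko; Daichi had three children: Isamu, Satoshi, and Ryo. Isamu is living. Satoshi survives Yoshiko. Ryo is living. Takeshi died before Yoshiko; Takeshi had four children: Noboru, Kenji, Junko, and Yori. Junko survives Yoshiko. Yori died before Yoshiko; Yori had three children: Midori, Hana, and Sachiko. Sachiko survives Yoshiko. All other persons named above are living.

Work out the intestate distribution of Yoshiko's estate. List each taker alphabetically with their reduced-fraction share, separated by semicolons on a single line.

There is no surviving spouse, so the entire estate passes to Yoshiko's descendants per capita at each generation.
At generation 1 (Akira, Reiko, Takeshi) there are 3 shares of (1)/3 = 1/3 each.
Living: Akira — each takes 1/3.
Deceased: Reiko and Takeshi. Their combined 2/3 is pooled and carried to generation 2.
At generation 2 (Kaede, Emiko, Daichi, Haruki, Noboru, Kenji, Junko, Yori) there are 8 shares of (2/3)/8 = 1/12 each.
Living: Kaede, Emiko, Haruki, Noboru, Kenji, and Junko — each takes 1/12.
Deceased: Daichi and Yori. Their combined 1/6 is pooled and carried to generation 3.
At generation 3 (Isamu, Satoshi, Ryo, Midori, Hana, Sachiko) there are 6 shares of (1/6)/6 = 1/36 each.
Living: Isamu, Satoshi, Ryo, Midori, Hana, and Sachiko — each takes 1/36.

Akira 1/3; Emiko 1/12; Hana 1/36; Haruki 1/12; Isamu 1/36; Junko 1/12; Kaede 1/12; Kenji 1/12; Midori 1/36; Noboru 1/12; Ryo 1/36; Sachiko 1/36; Satoshi 1/36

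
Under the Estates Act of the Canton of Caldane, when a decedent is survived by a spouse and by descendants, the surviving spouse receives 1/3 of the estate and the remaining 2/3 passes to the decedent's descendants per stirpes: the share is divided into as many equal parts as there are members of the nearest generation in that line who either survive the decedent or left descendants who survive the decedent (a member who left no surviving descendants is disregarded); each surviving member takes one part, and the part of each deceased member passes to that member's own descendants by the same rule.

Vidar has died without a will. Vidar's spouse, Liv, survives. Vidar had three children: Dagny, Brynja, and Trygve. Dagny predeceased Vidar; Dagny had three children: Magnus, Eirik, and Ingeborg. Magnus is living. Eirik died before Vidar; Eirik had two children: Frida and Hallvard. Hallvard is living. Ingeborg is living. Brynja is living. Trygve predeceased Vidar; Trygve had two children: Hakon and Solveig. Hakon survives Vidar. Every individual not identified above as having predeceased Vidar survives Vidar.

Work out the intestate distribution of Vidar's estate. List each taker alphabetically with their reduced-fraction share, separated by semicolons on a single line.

Liv, as surviving spouse, takes 1/3.
The remaining 2/3 passes to Vidar's descendants per stirpes.
The 2/3 is divided into 3 equal shares of 2/9 among Dagny, Brynja, Trygve.
Dagny predeceased; the 2/9 allotted to Dagny's branch passes to Dagny's issue by representation.
The 2/9 is divided into 3 equal shares of 2/27 among Magnus, Eirik, Ingeborg.
Magnus is living and takes 2/27.
Eirik predeceased; the 2/27 allotted to Eirik's branch passes to Eirik's issue by representation.
The 2/27 is divided into 2 equal shares of 1/27 among Frida, Hallvard.
Frida is living and takes 1/27.
Hallvard is living and takes 1/27.
Ingeborg is living and takes 2/27.
Brynja is living and takes 2/9.
Trygve predeceased; the 2/9 allotted to Trygve's branch passes to Trygve's issue by representation.
The 2/9 is divided into 2 equal shares of 1/9 among Hakon, Solveig.
Hakon is living and takes 1/9.
Solveig is living and takes 1/9.

Brynja 2/9; Frida 1/27; Hakon 1/9; Hallvard 1/27; Ingeborg 2/27; Liv 1/3; Magnus 2/27; Solveig 1/9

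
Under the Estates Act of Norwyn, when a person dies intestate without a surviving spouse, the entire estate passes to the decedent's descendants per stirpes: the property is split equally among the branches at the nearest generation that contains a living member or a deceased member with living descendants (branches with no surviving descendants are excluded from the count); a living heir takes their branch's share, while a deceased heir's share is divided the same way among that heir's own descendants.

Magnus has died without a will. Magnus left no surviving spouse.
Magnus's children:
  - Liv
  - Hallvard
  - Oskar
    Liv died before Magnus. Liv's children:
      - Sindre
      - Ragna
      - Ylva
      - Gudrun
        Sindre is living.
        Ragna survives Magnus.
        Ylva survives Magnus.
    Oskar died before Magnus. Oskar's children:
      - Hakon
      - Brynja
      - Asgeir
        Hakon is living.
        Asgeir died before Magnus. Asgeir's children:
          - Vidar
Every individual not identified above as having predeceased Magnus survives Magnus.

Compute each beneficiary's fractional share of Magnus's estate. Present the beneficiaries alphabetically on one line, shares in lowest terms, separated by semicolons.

There is no surviving spouse, so the entire estate passes to Magnus's descendants per stirpes.
The estate is divided into 3 equal shares of 1/3 among Liv, Hallvard, Oskar.
Liv predeceased; the 1/3 allotted to Liv's branch passes to Liv's issue by representation.
The 1/3 is divided into 4 equal shares of 1/12 among Sindre, Ragna, Ylva, Gudrun.
Sindre is living and takes 1/12.
Ragna is living and takes 1/12.
Ylva is living and takes 1/12.
Gudrun is living and takes 1/12.
Hallvard is living and takes 1/3.
Oskar predeceased; the 1/3 allotted to Oskar's branch passes to Oskar's issue by representation.
The 1/3 is divided into 3 equal shares of 1/9 among Hakon, Brynja, Asgeir.
Hakon is living and takes 1/9.
Brynja is living and takes 1/9.
Asgeir predeceased; the 1/9 allotted to Asgeir's branch passes to Asgeir's issue by representation.
Vidar is the sole taker at this level and receives the full 1/9.

Brynja 1/9; Gudrun 1/12; Hakon 1/9; Hallvard 1/3; Ragna 1/12; Sindre 1/12; Vidar 1/9; Ylva 1/12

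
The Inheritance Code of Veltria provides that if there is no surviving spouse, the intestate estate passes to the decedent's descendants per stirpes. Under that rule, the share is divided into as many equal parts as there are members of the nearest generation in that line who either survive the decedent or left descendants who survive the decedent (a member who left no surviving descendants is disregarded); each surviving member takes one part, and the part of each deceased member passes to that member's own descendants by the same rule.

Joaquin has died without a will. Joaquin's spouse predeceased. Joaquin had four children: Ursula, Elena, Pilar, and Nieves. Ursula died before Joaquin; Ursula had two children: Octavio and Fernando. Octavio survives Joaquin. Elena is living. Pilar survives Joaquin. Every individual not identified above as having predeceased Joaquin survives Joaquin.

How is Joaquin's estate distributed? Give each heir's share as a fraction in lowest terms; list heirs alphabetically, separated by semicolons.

There is no surviving spouse, so the entire estate passes to Joaquin's descendants per stirpes.
The estate is divided into 4 equal shares of 1/4 among Ursula, Elena, Pilar, Nieves.
Ursula predeceased; the 1/4 allotted to Ursula's branch passes to Ursula's issue by representation.
The 1/4 is divided into 2 equal shares of 1/8 among Octavio, Fernando.
Octavio is living and takes 1/8.
Fernando is living and takes 1/8.
Elena is living and takes 1/4.
Pilar is living and takes 1/4.
Nieves is living and takes 1/4.

Elena 1/4; Fernando 1/8; Nieves 1/4; Octavio 1/8; Pilar 1/4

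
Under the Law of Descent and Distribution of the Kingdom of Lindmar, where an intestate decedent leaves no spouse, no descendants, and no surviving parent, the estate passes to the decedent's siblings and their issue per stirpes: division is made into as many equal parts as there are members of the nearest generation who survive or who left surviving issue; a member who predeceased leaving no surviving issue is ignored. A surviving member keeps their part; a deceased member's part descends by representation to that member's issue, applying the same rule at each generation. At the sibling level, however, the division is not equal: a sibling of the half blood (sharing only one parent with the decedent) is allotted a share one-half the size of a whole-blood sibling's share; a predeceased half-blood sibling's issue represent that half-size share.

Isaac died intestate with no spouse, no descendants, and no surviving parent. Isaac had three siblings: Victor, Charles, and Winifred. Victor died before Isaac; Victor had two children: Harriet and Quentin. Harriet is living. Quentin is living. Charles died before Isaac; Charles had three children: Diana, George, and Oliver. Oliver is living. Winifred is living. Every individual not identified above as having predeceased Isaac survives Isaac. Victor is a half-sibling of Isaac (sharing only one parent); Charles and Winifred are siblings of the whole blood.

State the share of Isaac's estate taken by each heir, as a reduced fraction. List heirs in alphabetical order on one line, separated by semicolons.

No spouse, descendants, or parent survives, so the estate passes to Isaac's siblings per stirpes.
Half-blood siblings count for one-half the weight of whole-blood siblings at the initial division.
Dividing 1 in proportion to weights (total weight 5/2): Victor (weight 1/2) → 1/5; Charles (weight 1) → 2/5; Winifred (weight 1) → 2/5.
Victor predeceased; the 1/5 allotted to Victor's branch passes to Victor's issue by representation.
The 1/5 is divided into 2 equal shares of 1/10 among Harriet, Quentin.
Harriet is living and takes 1/10.
Quentin is living and takes 1/10.
Charles predeceased; the 2/5 allotted to Charles's branch passes to Charles's issue by representation.
The 2/5 is divided into 3 equal shares of 2/15 among Diana, George, Oliver.
Diana is living and takes 2/15.
George is living and takes 2/15.
Oliver is living and takes 2/15.
Winifred is living and takes 2/5.

Diana 2/15; George 2/15; Harriet 1/10; Oliver 2/15; Quentin 1/10; Winifred 2/5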